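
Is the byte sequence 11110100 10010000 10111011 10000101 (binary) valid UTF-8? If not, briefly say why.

invalid (encodes a value above U+10FFFF)

Leading byte 0xF4 = 11110100 → 4-byte form.
Payload = 0x110EC5, which exceeds U+10FFFF, the maximum Unicode code point. (Leading bytes F5–FF, or F4 followed by ≥ 0x90, are invalid.)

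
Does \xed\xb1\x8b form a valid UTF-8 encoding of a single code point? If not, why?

invalid (encodes a surrogate (U+D800–U+DFFF))

Structurally a 3-byte sequence; payload = 0xDC4B.
But 0xDC4B is in U+D800–U+DFFF, the surrogate range. Surrogates are not Unicode scalar values and are forbidden in UTF-8.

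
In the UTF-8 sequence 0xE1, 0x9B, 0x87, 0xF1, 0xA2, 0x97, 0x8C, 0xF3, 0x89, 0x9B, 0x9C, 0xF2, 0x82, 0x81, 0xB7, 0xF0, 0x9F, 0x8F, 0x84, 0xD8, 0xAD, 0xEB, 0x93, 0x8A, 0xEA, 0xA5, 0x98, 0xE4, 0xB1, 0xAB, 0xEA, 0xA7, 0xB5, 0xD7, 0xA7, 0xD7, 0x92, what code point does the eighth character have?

U+A958

Offset 0: leading byte 0xE1 = 11100001 → 3-byte char #1 = E1 9B 87.
Offset 3: leading byte 0xF1 = 11110001 → 4-byte char #2 = F1 A2 97 8C.
Offset 7: leading byte 0xF3 = 11110011 → 4-byte char #3 = F3 89 9B 9C.
Offset 11: leading byte 0xF2 = 11110010 → 4-byte char #4 = F2 82 81 B7.
Offset 15: leading byte 0xF0 = 11110000 → 4-byte char #5 = F0 9F 8F 84.
Offset 19: leading byte 0xD8 = 11011000 → 2-byte char #6 = D8 AD.
Offset 21: leading byte 0xEB = 11101011 → 3-byte char #7 = EB 93 8A.
Offset 24: leading byte 0xEA = 11101010 → 3-byte char #8 = EA A5 98.
Leading byte 0xEA = 11101010 matches 1110xxxx → 3-byte sequence.
Byte 1: 0xEA = 11101010, payload 1010 (4 bits).
Byte 2: 0xA5 = 10100101 (10xxxxxx ✓), payload 100101.
Byte 3: 0x98 = 10011000 (10xxxxxx ✓), payload 011000.
Concatenate: 1010100101011000 = 0xA958 (16 bits → U+A958).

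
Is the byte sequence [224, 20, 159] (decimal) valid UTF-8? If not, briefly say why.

invalid (non-continuation byte where continuation expected)

Leading byte 0xE0 = 11100000 → 3-byte form.
Byte 2 is 0x14 = 00010100, which is not 10xxxxxx — expected a continuation byte.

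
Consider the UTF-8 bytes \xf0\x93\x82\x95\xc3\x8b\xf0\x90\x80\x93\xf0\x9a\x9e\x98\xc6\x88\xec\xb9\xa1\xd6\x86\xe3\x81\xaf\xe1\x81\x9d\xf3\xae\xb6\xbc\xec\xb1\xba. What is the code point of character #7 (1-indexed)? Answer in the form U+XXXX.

U+0586

Offset 0: leading byte 0xF0 = 11110000 → 4-byte char #1 = F0 93 82 95.
Offset 4: leading byte 0xC3 = 11000011 → 2-byte char #2 = C3 8B.
Offset 6: leading byte 0xF0 = 11110000 → 4-byte char #3 = F0 90 80 93.
Offset 10: leading byte 0xF0 = 11110000 → 4-byte char #4 = F0 9A 9E 98.
Offset 14: leading byte 0xC6 = 11000110 → 2-byte char #5 = C6 88.
Offset 16: leading byte 0xEC = 11101100 → 3-byte char #6 = EC B9 A1.
Offset 19: leading byte 0xD6 = 11010110 → 2-byte char #7 = D6 86.
Leading byte 0xD6 = 11010110 matches 110xxxxx → 2-byte sequence.
Byte 1: 0xD6 = 11010110, payload 10110 (5 bits).
Byte 2: 0x86 = 10000110 (10xxxxxx ✓), payload 000110.
Concatenate: 10110000110 = 0x586 (11 bits → U+0586).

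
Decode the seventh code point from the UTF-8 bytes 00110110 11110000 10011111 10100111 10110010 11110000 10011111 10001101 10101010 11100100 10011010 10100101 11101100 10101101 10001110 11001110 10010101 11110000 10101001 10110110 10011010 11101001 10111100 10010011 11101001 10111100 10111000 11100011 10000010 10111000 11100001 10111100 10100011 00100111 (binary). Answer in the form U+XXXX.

U+29D9A

Offset 0: leading byte 0x36 = 00110110 → 1-byte char #1 = 36.
Offset 1: leading byte 0xF0 = 11110000 → 4-byte char #2 = F0 9F A7 B2.
Offset 5: leading byte 0xF0 = 11110000 → 4-byte char #3 = F0 9F 8D AA.
Offset 9: leading byte 0xE4 = 11100100 → 3-byte char #4 = E4 9A A5.
Offset 12: leading byte 0xEC = 11101100 → 3-byte char #5 = EC AD 8E.
Offset 15: leading byte 0xCE = 11001110 → 2-byte char #6 = CE 95.
Offset 17: leading byte 0xF0 = 11110000 → 4-byte char #7 = F0 A9 B6 9A.
Leading byte 0xF0 = 11110000 matches 11110xxx → 4-byte sequence.
Byte 1: 0xF0 = 11110000, payload 000 (3 bits).
Byte 2: 0xA9 = 10101001 (10xxxxxx ✓), payload 101001.
Byte 3: 0xB6 = 10110110 (10xxxxxx ✓), payload 110110.
Byte 4: 0x9A = 10011010 (10xxxxxx ✓), payload 011010.
Concatenate: 000101001110110011010 = 0x29D9A (21 bits → U+29D9A).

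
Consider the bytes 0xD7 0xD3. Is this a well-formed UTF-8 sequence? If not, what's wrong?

invalid (non-continuation byte where continuation expected)

Leading byte 0xD7 = 11010111 → 2-byte form.
Byte 2 is 0xD3 = 11010011, which is not 10xxxxxx — expected a continuation byte.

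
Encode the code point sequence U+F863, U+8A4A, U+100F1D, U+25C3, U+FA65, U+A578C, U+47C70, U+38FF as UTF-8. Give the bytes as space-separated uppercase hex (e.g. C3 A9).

U+F863: 3-byte form → EF A1 A3.
U+8A4A: 3-byte form → E8 A9 8A.
U+100F1D: 4-byte form → F4 80 BC 9D.
U+25C3: 3-byte form → E2 97 83.
U+FA65: 3-byte form → EF A9 A5.
U+A578C: 4-byte form → F2 A5 9E 8C.
U+47C70: 4-byte form → F1 87 B1 B0.
U+38FF: 3-byte form → E3 A3 BF.
Concatenated (27 bytes): EF A1 A3 E8 A9 8A F4 80 BC 9D E2 97 83 EF A9 A5 F2 A5 9E 8C F1 87 B1 B0 E3 A3 BF.

EF A1 A3 E8 A9 8A F4 80 BC 9D E2 97 83 EF A9 A5 F2 A5 9E 8C F1 87 B1 B0 E3 A3 BF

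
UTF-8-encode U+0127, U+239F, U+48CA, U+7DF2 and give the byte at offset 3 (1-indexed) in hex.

0xE2

1-indexed offset 3 is 0-indexed offset 2.
U+0127 → 2-byte form C4 A7 at offsets 0–1.
U+239F → 3-byte form E2 8E 9F at offsets 2–4.
Offset 2 falls in char 2's range; it's byte 1 of E2 8E 9F = 0xE2.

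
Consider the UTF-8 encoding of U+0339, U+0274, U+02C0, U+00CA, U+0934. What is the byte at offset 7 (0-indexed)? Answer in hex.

0x8A

U+0339 → 2-byte form CC B9 at offsets 0–1.
U+0274 → 2-byte form C9 B4 at offsets 2–3.
U+02C0 → 2-byte form CB 80 at offsets 4–5.
U+00CA → 2-byte form C3 8A at offsets 6–7.
Offset 7 falls in char 4's range; it's byte 2 of C3 8A = 0x8A.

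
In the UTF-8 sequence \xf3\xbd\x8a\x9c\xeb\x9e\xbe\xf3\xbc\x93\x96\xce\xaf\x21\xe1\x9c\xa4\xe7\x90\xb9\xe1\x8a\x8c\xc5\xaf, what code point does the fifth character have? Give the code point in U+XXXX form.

U+0021

Offset 0: leading byte 0xF3 = 11110011 → 4-byte char #1 = F3 BD 8A 9C.
Offset 4: leading byte 0xEB = 11101011 → 3-byte char #2 = EB 9E BE.
Offset 7: leading byte 0xF3 = 11110011 → 4-byte char #3 = F3 BC 93 96.
Offset 11: leading byte 0xCE = 11001110 → 2-byte char #4 = CE AF.
Offset 13: leading byte 0x21 = 00100001 → 1-byte char #5 = 21.
Leading byte 0x21 = 00100001 matches 0xxxxxxx → 1-byte sequence.
Byte 1: 0x21 = 00100001, payload 0100001 (7 bits).
Concatenate: 0100001 = 0x21 (7 bits → U+0021).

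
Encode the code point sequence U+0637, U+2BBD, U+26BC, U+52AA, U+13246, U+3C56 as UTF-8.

U+0637: 2-byte form → D8 B7.
U+2BBD: 3-byte form → E2 AE BD.
U+26BC: 3-byte form → E2 9A BC.
U+52AA: 3-byte form → E5 8A AA.
U+13246: 4-byte form → F0 93 89 86.
U+3C56: 3-byte form → E3 B1 96.
Concatenated (18 bytes): D8 B7 E2 AE BD E2 9A BC E5 8A AA F0 93 89 86 E3 B1 96.

D8 B7 E2 AE BD E2 9A BC E5 8A AA F0 93 89 86 E3 B1 96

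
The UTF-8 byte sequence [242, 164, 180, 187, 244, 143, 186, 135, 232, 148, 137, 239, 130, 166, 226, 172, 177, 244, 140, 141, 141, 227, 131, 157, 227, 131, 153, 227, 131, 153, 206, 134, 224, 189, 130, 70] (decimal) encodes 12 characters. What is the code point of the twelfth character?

U+0046

Offset 0: leading byte 0xF2 = 11110010 → 4-byte char #1 = F2 A4 B4 BB.
Offset 4: leading byte 0xF4 = 11110100 → 4-byte char #2 = F4 8F BA 87.
Offset 8: leading byte 0xE8 = 11101000 → 3-byte char #3 = E8 94 89.
Offset 11: leading byte 0xEF = 11101111 → 3-byte char #4 = EF 82 A6.
Offset 14: leading byte 0xE2 = 11100010 → 3-byte char #5 = E2 AC B1.
Offset 17: leading byte 0xF4 = 11110100 → 4-byte char #6 = F4 8C 8D 8D.
Offset 21: leading byte 0xE3 = 11100011 → 3-byte char #7 = E3 83 9D.
Offset 24: leading byte 0xE3 = 11100011 → 3-byte char #8 = E3 83 99.
Offset 27: leading byte 0xE3 = 11100011 → 3-byte char #9 = E3 83 99.
Offset 30: leading byte 0xCE = 11001110 → 2-byte char #10 = CE 86.
Offset 32: leading byte 0xE0 = 11100000 → 3-byte char #11 = E0 BD 82.
Offset 35: leading byte 0x46 = 01000110 → 1-byte char #12 = 46.
Leading byte 0x46 = 01000110 matches 0xxxxxxx → 1-byte sequence.
Byte 1: 0x46 = 01000110, payload 1000110 (7 bits).
Concatenate: 1000110 = 0x46 (7 bits → U+0046).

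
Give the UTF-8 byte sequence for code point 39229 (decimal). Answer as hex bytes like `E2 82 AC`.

U+993D = 0x993D = 39229 decimal. In range U+0800–U+FFFF → 3-byte form: 1110xxxx 10xxxxxx 10xxxxxx.
Binary (16 bits): 1001100100111101.
Split 4+6+6: 1001 | 100100 | 111101.
Byte 1: 11101001 = 0xE9.
Byte 2: 10100100 = 0xA4.
Byte 3: 10111101 = 0xBD.

E9 A4 BD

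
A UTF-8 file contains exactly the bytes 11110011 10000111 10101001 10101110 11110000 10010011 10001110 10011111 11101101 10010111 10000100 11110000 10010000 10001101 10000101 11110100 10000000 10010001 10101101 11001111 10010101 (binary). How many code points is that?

6

Byte at offset 0: 0xF3 = 11110011 → 4-byte char (#1). Advance 4.
Byte at offset 4: 0xF0 = 11110000 → 4-byte char (#2). Advance 4.
Byte at offset 8: 0xED = 11101101 → 3-byte char (#3). Advance 3.
Byte at offset 11: 0xF0 = 11110000 → 4-byte char (#4). Advance 4.
Byte at offset 15: 0xF4 = 11110100 → 4-byte char (#5). Advance 4.
Byte at offset 19: 0xCF = 11001111 → 2-byte char (#6). Advance 2.
Reached end at offset 21 after 6 code points.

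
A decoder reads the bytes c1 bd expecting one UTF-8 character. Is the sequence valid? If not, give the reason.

invalid (overlong encoding)

Leading byte 0xC1 = 11000001 → 2-byte form.
Continuation bytes all match 10xxxxxx. Payload decodes to 0x7D.
But 0x7D < 0x80, the minimum for a 2-byte sequence — this is an overlong encoding.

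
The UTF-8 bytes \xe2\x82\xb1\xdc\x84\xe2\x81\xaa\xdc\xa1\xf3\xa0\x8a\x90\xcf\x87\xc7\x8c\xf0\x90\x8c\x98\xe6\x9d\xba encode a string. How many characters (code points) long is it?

Byte at offset 0: 0xE2 = 11100010 → 3-byte char (#1). Advance 3.
Byte at offset 3: 0xDC = 11011100 → 2-byte char (#2). Advance 2.
Byte at offset 5: 0xE2 = 11100010 → 3-byte char (#3). Advance 3.
Byte at offset 8: 0xDC = 11011100 → 2-byte char (#4). Advance 2.
Byte at offset 10: 0xF3 = 11110011 → 4-byte char (#5). Advance 4.
Byte at offset 14: 0xCF = 11001111 → 2-byte char (#6). Advance 2.
Byte at offset 16: 0xC7 = 11000111 → 2-byte char (#7). Advance 2.
Byte at offset 18: 0xF0 = 11110000 → 4-byte char (#8). Advance 4.
Byte at offset 22: 0xE6 = 11100110 → 3-byte char (#9). Advance 3.
Reached end at offset 25 after 9 code points.

9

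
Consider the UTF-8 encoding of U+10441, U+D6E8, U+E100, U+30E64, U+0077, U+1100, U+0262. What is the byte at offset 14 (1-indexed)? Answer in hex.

0xA4

1-indexed offset 14 is 0-indexed offset 13.
U+10441 → 4-byte form F0 90 91 81 at offsets 0–3.
U+D6E8 → 3-byte form ED 9B A8 at offsets 4–6.
U+E100 → 3-byte form EE 84 80 at offsets 7–9.
U+30E64 → 4-byte form F0 B0 B9 A4 at offsets 10–13.
Offset 13 falls in char 4's range; it's byte 4 of F0 B0 B9 A4 = 0xA4.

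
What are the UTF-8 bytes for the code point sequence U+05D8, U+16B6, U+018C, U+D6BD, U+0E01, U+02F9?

D7 98 E1 9A B6 C6 8C ED 9A BD E0 B8 81 CB B9

U+05D8: 2-byte form → D7 98.
U+16B6: 3-byte form → E1 9A B6.
U+018C: 2-byte form → C6 8C.
U+D6BD: 3-byte form → ED 9A BD.
U+0E01: 3-byte form → E0 B8 81.
U+02F9: 2-byte form → CB B9.
Concatenated (15 bytes): D7 98 E1 9A B6 C6 8C ED 9A BD E0 B8 81 CB B9.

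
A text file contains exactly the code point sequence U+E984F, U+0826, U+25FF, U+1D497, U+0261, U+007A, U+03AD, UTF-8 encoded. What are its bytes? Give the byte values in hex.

U+E984F: 4-byte form → F3 A9 A1 8F.
U+0826: 3-byte form → E0 A0 A6.
U+25FF: 3-byte form → E2 97 BF.
U+1D497: 4-byte form → F0 9D 92 97.
U+0261: 2-byte form → C9 A1.
U+007A: 1-byte form → 7A.
U+03AD: 2-byte form → CE AD.
Concatenated (19 bytes): F3 A9 A1 8F E0 A0 A6 E2 97 BF F0 9D 92 97 C9 A1 7A CE AD.

F3 A9 A1 8F E0 A0 A6 E2 97 BF F0 9D 92 97 C9 A1 7A CE AD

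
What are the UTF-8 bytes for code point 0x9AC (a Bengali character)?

U+09AC = 0x9AC = 2476 decimal. In range U+0800–U+FFFF → 3-byte form: 1110xxxx 10xxxxxx 10xxxxxx.
Binary (16 bits): 0000100110101100.
Split 4+6+6: 0000 | 100110 | 101100.
Byte 1: 11100000 = 0xE0.
Byte 2: 10100110 = 0xA6.
Byte 3: 10101100 = 0xAC.

E0 A6 AC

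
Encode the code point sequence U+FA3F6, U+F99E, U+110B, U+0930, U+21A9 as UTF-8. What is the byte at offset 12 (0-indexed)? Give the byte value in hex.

U+FA3F6 → 4-byte form F3 BA 8F B6 at offsets 0–3.
U+F99E → 3-byte form EF A6 9E at offsets 4–6.
U+110B → 3-byte form E1 84 8B at offsets 7–9.
U+0930 → 3-byte form E0 A4 B0 at offsets 10–12.
Offset 12 falls in char 4's range; it's byte 3 of E0 A4 B0 = 0xB0.

0xB0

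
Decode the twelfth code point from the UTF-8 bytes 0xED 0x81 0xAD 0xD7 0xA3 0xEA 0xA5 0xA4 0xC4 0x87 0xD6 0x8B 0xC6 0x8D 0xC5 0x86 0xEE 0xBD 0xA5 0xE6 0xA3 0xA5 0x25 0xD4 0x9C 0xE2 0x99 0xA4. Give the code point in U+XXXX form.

Offset 0: leading byte 0xED = 11101101 → 3-byte char #1 = ED 81 AD.
Offset 3: leading byte 0xD7 = 11010111 → 2-byte char #2 = D7 A3.
Offset 5: leading byte 0xEA = 11101010 → 3-byte char #3 = EA A5 A4.
Offset 8: leading byte 0xC4 = 11000100 → 2-byte char #4 = C4 87.
Offset 10: leading byte 0xD6 = 11010110 → 2-byte char #5 = D6 8B.
Offset 12: leading byte 0xC6 = 11000110 → 2-byte char #6 = C6 8D.
Offset 14: leading byte 0xC5 = 11000101 → 2-byte char #7 = C5 86.
Offset 16: leading byte 0xEE = 11101110 → 3-byte char #8 = EE BD A5.
Offset 19: leading byte 0xE6 = 11100110 → 3-byte char #9 = E6 A3 A5.
Offset 22: leading byte 0x25 = 00100101 → 1-byte char #10 = 25.
Offset 23: leading byte 0xD4 = 11010100 → 2-byte char #11 = D4 9C.
Offset 25: leading byte 0xE2 = 11100010 → 3-byte char #12 = E2 99 A4.
Leading byte 0xE2 = 11100010 matches 1110xxxx → 3-byte sequence.
Byte 1: 0xE2 = 11100010, payload 0010 (4 bits).
Byte 2: 0x99 = 10011001 (10xxxxxx ✓), payload 011001.
Byte 3: 0xA4 = 10100100 (10xxxxxx ✓), payload 100100.
Concatenate: 0010011001100100 = 0x2664 (16 bits → U+2664).

U+2664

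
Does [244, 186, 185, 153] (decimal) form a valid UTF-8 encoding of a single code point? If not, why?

invalid (encodes a value above U+10FFFF)

Leading byte 0xF4 = 11110100 → 4-byte form.
Payload = 0x13AE59, which exceeds U+10FFFF, the maximum Unicode code point. (Leading bytes F5–FF, or F4 followed by ≥ 0x90, are invalid.)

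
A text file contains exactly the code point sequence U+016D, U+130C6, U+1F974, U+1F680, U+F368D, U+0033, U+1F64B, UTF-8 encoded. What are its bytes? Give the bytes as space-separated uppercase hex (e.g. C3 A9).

C5 AD F0 93 83 86 F0 9F A5 B4 F0 9F 9A 80 F3 B3 9A 8D 33 F0 9F 99 8B

U+016D: 2-byte form → C5 AD.
U+130C6: 4-byte form → F0 93 83 86.
U+1F974: 4-byte form → F0 9F A5 B4.
U+1F680: 4-byte form → F0 9F 9A 80.
U+F368D: 4-byte form → F3 B3 9A 8D.
U+0033: 1-byte form → 33.
U+1F64B: 4-byte form → F0 9F 99 8B.
Concatenated (23 bytes): C5 AD F0 93 83 86 F0 9F A5 B4 F0 9F 9A 80 F3 B3 9A 8D 33 F0 9F 99 8B.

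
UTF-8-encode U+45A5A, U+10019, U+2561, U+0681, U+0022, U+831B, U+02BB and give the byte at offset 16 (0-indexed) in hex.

0x9B

U+45A5A → 4-byte form F1 85 A9 9A at offsets 0–3.
U+10019 → 4-byte form F0 90 80 99 at offsets 4–7.
U+2561 → 3-byte form E2 95 A1 at offsets 8–10.
U+0681 → 2-byte form DA 81 at offsets 11–12.
U+0022 → 1-byte form 22 at offsets 13–13.
U+831B → 3-byte form E8 8C 9B at offsets 14–16.
Offset 16 falls in char 6's range; it's byte 3 of E8 8C 9B = 0x9B.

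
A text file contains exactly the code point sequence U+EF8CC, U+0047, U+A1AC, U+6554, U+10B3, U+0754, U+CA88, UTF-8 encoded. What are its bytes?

U+EF8CC: 4-byte form → F3 AF A3 8C.
U+0047: 1-byte form → 47.
U+A1AC: 3-byte form → EA 86 AC.
U+6554: 3-byte form → E6 95 94.
U+10B3: 3-byte form → E1 82 B3.
U+0754: 2-byte form → DD 94.
U+CA88: 3-byte form → EC AA 88.
Concatenated (19 bytes): F3 AF A3 8C 47 EA 86 AC E6 95 94 E1 82 B3 DD 94 EC AA 88.

F3 AF A3 8C 47 EA 86 AC E6 95 94 E1 82 B3 DD 94 EC AA 88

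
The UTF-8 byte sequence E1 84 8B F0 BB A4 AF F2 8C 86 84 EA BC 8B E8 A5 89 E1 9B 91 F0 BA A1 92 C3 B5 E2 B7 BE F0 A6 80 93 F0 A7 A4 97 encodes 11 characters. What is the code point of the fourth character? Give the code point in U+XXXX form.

U+AF0B

Offset 0: leading byte 0xE1 = 11100001 → 3-byte char #1 = E1 84 8B.
Offset 3: leading byte 0xF0 = 11110000 → 4-byte char #2 = F0 BB A4 AF.
Offset 7: leading byte 0xF2 = 11110010 → 4-byte char #3 = F2 8C 86 84.
Offset 11: leading byte 0xEA = 11101010 → 3-byte char #4 = EA BC 8B.
Leading byte 0xEA = 11101010 matches 1110xxxx → 3-byte sequence.
Byte 1: 0xEA = 11101010, payload 1010 (4 bits).
Byte 2: 0xBC = 10111100 (10xxxxxx ✓), payload 111100.
Byte 3: 0x8B = 10001011 (10xxxxxx ✓), payload 001011.
Concatenate: 1010111100001011 = 0xAF0B (16 bits → U+AF0B).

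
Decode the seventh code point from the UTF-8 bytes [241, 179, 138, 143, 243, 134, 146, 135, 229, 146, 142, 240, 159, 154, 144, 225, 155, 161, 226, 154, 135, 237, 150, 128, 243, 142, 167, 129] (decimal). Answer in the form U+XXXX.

Offset 0: leading byte 0xF1 = 11110001 → 4-byte char #1 = F1 B3 8A 8F.
Offset 4: leading byte 0xF3 = 11110011 → 4-byte char #2 = F3 86 92 87.
Offset 8: leading byte 0xE5 = 11100101 → 3-byte char #3 = E5 92 8E.
Offset 11: leading byte 0xF0 = 11110000 → 4-byte char #4 = F0 9F 9A 90.
Offset 15: leading byte 0xE1 = 11100001 → 3-byte char #5 = E1 9B A1.
Offset 18: leading byte 0xE2 = 11100010 → 3-byte char #6 = E2 9A 87.
Offset 21: leading byte 0xED = 11101101 → 3-byte char #7 = ED 96 80.
Leading byte 0xED = 11101101 matches 1110xxxx → 3-byte sequence.
Byte 1: 0xED = 11101101, payload 1101 (4 bits).
Byte 2: 0x96 = 10010110 (10xxxxxx ✓), payload 010110.
Byte 3: 0x80 = 10000000 (10xxxxxx ✓), payload 000000.
Concatenate: 1101010110000000 = 0xD580 (16 bits → U+D580).

U+D580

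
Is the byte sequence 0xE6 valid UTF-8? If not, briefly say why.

Leading byte 0xE6 = 11100110 → 3-byte form, but only 1 byte is present.

invalid (sequence truncated)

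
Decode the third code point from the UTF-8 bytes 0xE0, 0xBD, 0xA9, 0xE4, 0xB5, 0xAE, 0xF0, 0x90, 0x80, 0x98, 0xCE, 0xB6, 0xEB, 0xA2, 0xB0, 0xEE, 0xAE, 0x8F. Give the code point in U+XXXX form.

U+10018

Offset 0: leading byte 0xE0 = 11100000 → 3-byte char #1 = E0 BD A9.
Offset 3: leading byte 0xE4 = 11100100 → 3-byte char #2 = E4 B5 AE.
Offset 6: leading byte 0xF0 = 11110000 → 4-byte char #3 = F0 90 80 98.
Leading byte 0xF0 = 11110000 matches 11110xxx → 4-byte sequence.
Byte 1: 0xF0 = 11110000, payload 000 (3 bits).
Byte 2: 0x90 = 10010000 (10xxxxxx ✓), payload 010000.
Byte 3: 0x80 = 10000000 (10xxxxxx ✓), payload 000000.
Byte 4: 0x98 = 10011000 (10xxxxxx ✓), payload 011000.
Concatenate: 000010000000000011000 = 0x10018 (21 bits → U+10018).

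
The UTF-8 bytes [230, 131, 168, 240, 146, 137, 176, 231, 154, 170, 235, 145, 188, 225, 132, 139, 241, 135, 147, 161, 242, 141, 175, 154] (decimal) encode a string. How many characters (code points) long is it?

7

Byte at offset 0: 0xE6 = 11100110 → 3-byte char (#1). Advance 3.
Byte at offset 3: 0xF0 = 11110000 → 4-byte char (#2). Advance 4.
Byte at offset 7: 0xE7 = 11100111 → 3-byte char (#3). Advance 3.
Byte at offset 10: 0xEB = 11101011 → 3-byte char (#4). Advance 3.
Byte at offset 13: 0xE1 = 11100001 → 3-byte char (#5). Advance 3.
Byte at offset 16: 0xF1 = 11110001 → 4-byte char (#6). Advance 4.
Byte at offset 20: 0xF2 = 11110010 → 4-byte char (#7). Advance 4.
Reached end at offset 24 after 7 code points.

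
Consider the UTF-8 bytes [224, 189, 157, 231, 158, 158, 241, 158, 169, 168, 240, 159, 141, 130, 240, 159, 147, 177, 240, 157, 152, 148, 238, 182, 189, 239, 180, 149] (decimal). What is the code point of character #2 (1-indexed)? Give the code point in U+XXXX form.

U+779E

Offset 0: leading byte 0xE0 = 11100000 → 3-byte char #1 = E0 BD 9D.
Offset 3: leading byte 0xE7 = 11100111 → 3-byte char #2 = E7 9E 9E.
Leading byte 0xE7 = 11100111 matches 1110xxxx → 3-byte sequence.
Byte 1: 0xE7 = 11100111, payload 0111 (4 bits).
Byte 2: 0x9E = 10011110 (10xxxxxx ✓), payload 011110.
Byte 3: 0x9E = 10011110 (10xxxxxx ✓), payload 011110.
Concatenate: 0111011110011110 = 0x779E (16 bits → U+779E).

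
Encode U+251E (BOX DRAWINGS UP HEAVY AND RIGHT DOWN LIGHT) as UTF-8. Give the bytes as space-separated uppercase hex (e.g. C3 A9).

U+251E = 0x251E = 9502 decimal. In range U+0800–U+FFFF → 3-byte form: 1110xxxx 10xxxxxx 10xxxxxx.
Binary (16 bits): 0010010100011110.
Split 4+6+6: 0010 | 010100 | 011110.
Byte 1: 11100010 = 0xE2.
Byte 2: 10010100 = 0x94.
Byte 3: 10011110 = 0x9E.

E2 94 9E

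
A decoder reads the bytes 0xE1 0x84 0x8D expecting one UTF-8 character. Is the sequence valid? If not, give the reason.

Leading byte 0xE1 = 11100001 → 3-byte form.
Continuation bytes 0x84=10000100, 0x8D=10001101 all match 10xxxxxx.
Decoded value 0x110D is ≥ 0x800 (shortest form) and not a surrogate.

valid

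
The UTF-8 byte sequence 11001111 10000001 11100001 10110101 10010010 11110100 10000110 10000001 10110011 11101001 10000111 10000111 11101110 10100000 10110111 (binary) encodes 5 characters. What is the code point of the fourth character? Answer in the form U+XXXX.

Offset 0: leading byte 0xCF = 11001111 → 2-byte char #1 = CF 81.
Offset 2: leading byte 0xE1 = 11100001 → 3-byte char #2 = E1 B5 92.
Offset 5: leading byte 0xF4 = 11110100 → 4-byte char #3 = F4 86 81 B3.
Offset 9: leading byte 0xE9 = 11101001 → 3-byte char #4 = E9 87 87.
Leading byte 0xE9 = 11101001 matches 1110xxxx → 3-byte sequence.
Byte 1: 0xE9 = 11101001, payload 1001 (4 bits).
Byte 2: 0x87 = 10000111 (10xxxxxx ✓), payload 000111.
Byte 3: 0x87 = 10000111 (10xxxxxx ✓), payload 000111.
Concatenate: 1001000111000111 = 0x91C7 (16 bits → U+91C7).

U+91C7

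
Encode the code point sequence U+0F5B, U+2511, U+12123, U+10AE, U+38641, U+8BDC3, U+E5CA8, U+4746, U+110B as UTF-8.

E0 BD 9B E2 94 91 F0 92 84 A3 E1 82 AE F0 B8 99 81 F2 8B B7 83 F3 A5 B2 A8 E4 9D 86 E1 84 8B

U+0F5B: 3-byte form → E0 BD 9B.
U+2511: 3-byte form → E2 94 91.
U+12123: 4-byte form → F0 92 84 A3.
U+10AE: 3-byte form → E1 82 AE.
U+38641: 4-byte form → F0 B8 99 81.
U+8BDC3: 4-byte form → F2 8B B7 83.
U+E5CA8: 4-byte form → F3 A5 B2 A8.
U+4746: 3-byte form → E4 9D 86.
U+110B: 3-byte form → E1 84 8B.
Concatenated (31 bytes): E0 BD 9B E2 94 91 F0 92 84 A3 E1 82 AE F0 B8 99 81 F2 8B B7 83 F3 A5 B2 A8 E4 9D 86 E1 84 8B.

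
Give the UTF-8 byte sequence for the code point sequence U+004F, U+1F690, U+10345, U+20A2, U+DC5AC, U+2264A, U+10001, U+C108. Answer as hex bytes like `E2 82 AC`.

U+004F: 1-byte form → 4F.
U+1F690: 4-byte form → F0 9F 9A 90.
U+10345: 4-byte form → F0 90 8D 85.
U+20A2: 3-byte form → E2 82 A2.
U+DC5AC: 4-byte form → F3 9C 96 AC.
U+2264A: 4-byte form → F0 A2 99 8A.
U+10001: 4-byte form → F0 90 80 81.
U+C108: 3-byte form → EC 84 88.
Concatenated (27 bytes): 4F F0 9F 9A 90 F0 90 8D 85 E2 82 A2 F3 9C 96 AC F0 A2 99 8A F0 90 80 81 EC 84 88.

4F F0 9F 9A 90 F0 90 8D 85 E2 82 A2 F3 9C 96 AC F0 A2 99 8A F0 90 80 81 EC 84 88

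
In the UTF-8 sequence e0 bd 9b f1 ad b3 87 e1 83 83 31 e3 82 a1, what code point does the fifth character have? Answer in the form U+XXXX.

U+30A1

Offset 0: leading byte 0xE0 = 11100000 → 3-byte char #1 = E0 BD 9B.
Offset 3: leading byte 0xF1 = 11110001 → 4-byte char #2 = F1 AD B3 87.
Offset 7: leading byte 0xE1 = 11100001 → 3-byte char #3 = E1 83 83.
Offset 10: leading byte 0x31 = 00110001 → 1-byte char #4 = 31.
Offset 11: leading byte 0xE3 = 11100011 → 3-byte char #5 = E3 82 A1.
Leading byte 0xE3 = 11100011 matches 1110xxxx → 3-byte sequence.
Byte 1: 0xE3 = 11100011, payload 0011 (4 bits).
Byte 2: 0x82 = 10000010 (10xxxxxx ✓), payload 000010.
Byte 3: 0xA1 = 10100001 (10xxxxxx ✓), payload 100001.
Concatenate: 0011000010100001 = 0x30A1 (16 bits → U+30A1).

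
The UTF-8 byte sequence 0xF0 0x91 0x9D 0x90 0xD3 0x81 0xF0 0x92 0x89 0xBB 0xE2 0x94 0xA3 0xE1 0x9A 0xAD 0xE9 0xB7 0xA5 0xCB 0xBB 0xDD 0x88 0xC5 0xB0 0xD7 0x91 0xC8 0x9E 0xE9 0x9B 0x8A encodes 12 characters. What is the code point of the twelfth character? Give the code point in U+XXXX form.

U+96CA

Offset 0: leading byte 0xF0 = 11110000 → 4-byte char #1 = F0 91 9D 90.
Offset 4: leading byte 0xD3 = 11010011 → 2-byte char #2 = D3 81.
Offset 6: leading byte 0xF0 = 11110000 → 4-byte char #3 = F0 92 89 BB.
Offset 10: leading byte 0xE2 = 11100010 → 3-byte char #4 = E2 94 A3.
Offset 13: leading byte 0xE1 = 11100001 → 3-byte char #5 = E1 9A AD.
Offset 16: leading byte 0xE9 = 11101001 → 3-byte char #6 = E9 B7 A5.
Offset 19: leading byte 0xCB = 11001011 → 2-byte char #7 = CB BB.
Offset 21: leading byte 0xDD = 11011101 → 2-byte char #8 = DD 88.
Offset 23: leading byte 0xC5 = 11000101 → 2-byte char #9 = C5 B0.
Offset 25: leading byte 0xD7 = 11010111 → 2-byte char #10 = D7 91.
Offset 27: leading byte 0xC8 = 11001000 → 2-byte char #11 = C8 9E.
Offset 29: leading byte 0xE9 = 11101001 → 3-byte char #12 = E9 9B 8A.
Leading byte 0xE9 = 11101001 matches 1110xxxx → 3-byte sequence.
Byte 1: 0xE9 = 11101001, payload 1001 (4 bits).
Byte 2: 0x9B = 10011011 (10xxxxxx ✓), payload 011011.
Byte 3: 0x8A = 10001010 (10xxxxxx ✓), payload 001010.
Concatenate: 1001011011001010 = 0x96CA (16 bits → U+96CA).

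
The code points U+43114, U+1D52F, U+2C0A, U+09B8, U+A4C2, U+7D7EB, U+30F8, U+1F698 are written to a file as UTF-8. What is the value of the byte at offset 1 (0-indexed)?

U+43114 → 4-byte form F1 83 84 94 at offsets 0–3.
Offset 1 falls in char 1's range; it's byte 2 of F1 83 84 94 = 0x83.

0x83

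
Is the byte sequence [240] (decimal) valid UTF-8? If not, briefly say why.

Leading byte 0xF0 = 11110000 → 4-byte form, but only 1 byte is present.

invalid (sequence truncated)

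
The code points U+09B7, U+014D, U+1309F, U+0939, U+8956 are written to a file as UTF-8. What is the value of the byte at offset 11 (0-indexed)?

U+09B7 → 3-byte form E0 A6 B7 at offsets 0–2.
U+014D → 2-byte form C5 8D at offsets 3–4.
U+1309F → 4-byte form F0 93 82 9F at offsets 5–8.
U+0939 → 3-byte form E0 A4 B9 at offsets 9–11.
Offset 11 falls in char 4's range; it's byte 3 of E0 A4 B9 = 0xB9.

0xB9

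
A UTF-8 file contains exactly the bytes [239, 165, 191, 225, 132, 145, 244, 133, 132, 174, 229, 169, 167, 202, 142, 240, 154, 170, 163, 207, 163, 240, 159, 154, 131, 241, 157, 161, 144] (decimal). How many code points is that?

9

Byte at offset 0: 0xEF = 11101111 → 3-byte char (#1). Advance 3.
Byte at offset 3: 0xE1 = 11100001 → 3-byte char (#2). Advance 3.
Byte at offset 6: 0xF4 = 11110100 → 4-byte char (#3). Advance 4.
Byte at offset 10: 0xE5 = 11100101 → 3-byte char (#4). Advance 3.
Byte at offset 13: 0xCA = 11001010 → 2-byte char (#5). Advance 2.
Byte at offset 15: 0xF0 = 11110000 → 4-byte char (#6). Advance 4.
Byte at offset 19: 0xCF = 11001111 → 2-byte char (#7). Advance 2.
Byte at offset 21: 0xF0 = 11110000 → 4-byte char (#8). Advance 4.
Byte at offset 25: 0xF1 = 11110001 → 4-byte char (#9). Advance 4.
Reached end at offset 29 after 9 code points.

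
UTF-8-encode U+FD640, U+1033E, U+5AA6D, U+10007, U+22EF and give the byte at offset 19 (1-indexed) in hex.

1-indexed offset 19 is 0-indexed offset 18.
U+FD640 → 4-byte form F3 BD 99 80 at offsets 0–3.
U+1033E → 4-byte form F0 90 8C BE at offsets 4–7.
U+5AA6D → 4-byte form F1 9A A9 AD at offsets 8–11.
U+10007 → 4-byte form F0 90 80 87 at offsets 12–15.
U+22EF → 3-byte form E2 8B AF at offsets 16–18.
Offset 18 falls in char 5's range; it's byte 3 of E2 8B AF = 0xAF.

0xAF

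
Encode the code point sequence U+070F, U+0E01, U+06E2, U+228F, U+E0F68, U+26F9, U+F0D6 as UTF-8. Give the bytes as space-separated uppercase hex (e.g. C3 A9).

DC 8F E0 B8 81 DB A2 E2 8A 8F F3 A0 BD A8 E2 9B B9 EF 83 96

U+070F: 2-byte form → DC 8F.
U+0E01: 3-byte form → E0 B8 81.
U+06E2: 2-byte form → DB A2.
U+228F: 3-byte form → E2 8A 8F.
U+E0F68: 4-byte form → F3 A0 BD A8.
U+26F9: 3-byte form → E2 9B B9.
U+F0D6: 3-byte form → EF 83 96.
Concatenated (20 bytes): DC 8F E0 B8 81 DB A2 E2 8A 8F F3 A0 BD A8 E2 9B B9 EF 83 96.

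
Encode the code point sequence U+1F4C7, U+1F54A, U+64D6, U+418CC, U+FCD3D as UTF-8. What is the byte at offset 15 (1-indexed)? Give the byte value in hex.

1-indexed offset 15 is 0-indexed offset 14.
U+1F4C7 → 4-byte form F0 9F 93 87 at offsets 0–3.
U+1F54A → 4-byte form F0 9F 95 8A at offsets 4–7.
U+64D6 → 3-byte form E6 93 96 at offsets 8–10.
U+418CC → 4-byte form F1 81 A3 8C at offsets 11–14.
Offset 14 falls in char 4's range; it's byte 4 of F1 81 A3 8C = 0x8C.

0x8C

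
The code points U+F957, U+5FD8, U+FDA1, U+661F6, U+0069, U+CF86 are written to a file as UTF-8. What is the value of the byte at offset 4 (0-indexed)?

0xBF

U+F957 → 3-byte form EF A5 97 at offsets 0–2.
U+5FD8 → 3-byte form E5 BF 98 at offsets 3–5.
Offset 4 falls in char 2's range; it's byte 2 of E5 BF 98 = 0xBF.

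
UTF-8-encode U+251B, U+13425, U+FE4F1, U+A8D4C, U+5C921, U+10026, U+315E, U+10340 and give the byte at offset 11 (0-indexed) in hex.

U+251B → 3-byte form E2 94 9B at offsets 0–2.
U+13425 → 4-byte form F0 93 90 A5 at offsets 3–6.
U+FE4F1 → 4-byte form F3 BE 93 B1 at offsets 7–10.
U+A8D4C → 4-byte form F2 A8 B5 8C at offsets 11–14.
Offset 11 falls in char 4's range; it's byte 1 of F2 A8 B5 8C = 0xF2.

0xF2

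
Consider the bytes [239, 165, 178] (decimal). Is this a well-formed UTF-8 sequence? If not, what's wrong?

Leading byte 0xEF = 11101111 → 3-byte form.
Continuation bytes 0xA5=10100101, 0xB2=10110010 all match 10xxxxxx.
Decoded value 0xF972 is ≥ 0x800 (shortest form) and not a surrogate.

valid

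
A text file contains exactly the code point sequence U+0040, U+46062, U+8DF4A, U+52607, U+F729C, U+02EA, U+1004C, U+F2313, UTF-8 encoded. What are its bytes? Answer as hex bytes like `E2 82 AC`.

U+0040: 1-byte form → 40.
U+46062: 4-byte form → F1 86 81 A2.
U+8DF4A: 4-byte form → F2 8D BD 8A.
U+52607: 4-byte form → F1 92 98 87.
U+F729C: 4-byte form → F3 B7 8A 9C.
U+02EA: 2-byte form → CB AA.
U+1004C: 4-byte form → F0 90 81 8C.
U+F2313: 4-byte form → F3 B2 8C 93.
Concatenated (27 bytes): 40 F1 86 81 A2 F2 8D BD 8A F1 92 98 87 F3 B7 8A 9C CB AA F0 90 81 8C F3 B2 8C 93.

40 F1 86 81 A2 F2 8D BD 8A F1 92 98 87 F3 B7 8A 9C CB AA F0 90 81 8C F3 B2 8C 93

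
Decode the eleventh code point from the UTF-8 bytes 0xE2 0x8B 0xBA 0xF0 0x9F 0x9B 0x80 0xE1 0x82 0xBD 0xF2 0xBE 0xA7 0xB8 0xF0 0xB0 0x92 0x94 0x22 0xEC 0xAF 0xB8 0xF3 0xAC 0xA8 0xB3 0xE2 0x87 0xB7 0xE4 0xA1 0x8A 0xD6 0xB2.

U+05B2

Offset 0: leading byte 0xE2 = 11100010 → 3-byte char #1 = E2 8B BA.
Offset 3: leading byte 0xF0 = 11110000 → 4-byte char #2 = F0 9F 9B 80.
Offset 7: leading byte 0xE1 = 11100001 → 3-byte char #3 = E1 82 BD.
Offset 10: leading byte 0xF2 = 11110010 → 4-byte char #4 = F2 BE A7 B8.
Offset 14: leading byte 0xF0 = 11110000 → 4-byte char #5 = F0 B0 92 94.
Offset 18: leading byte 0x22 = 00100010 → 1-byte char #6 = 22.
Offset 19: leading byte 0xEC = 11101100 → 3-byte char #7 = EC AF B8.
Offset 22: leading byte 0xF3 = 11110011 → 4-byte char #8 = F3 AC A8 B3.
Offset 26: leading byte 0xE2 = 11100010 → 3-byte char #9 = E2 87 B7.
Offset 29: leading byte 0xE4 = 11100100 → 3-byte char #10 = E4 A1 8A.
Offset 32: leading byte 0xD6 = 11010110 → 2-byte char #11 = D6 B2.
Leading byte 0xD6 = 11010110 matches 110xxxxx → 2-byte sequence.
Byte 1: 0xD6 = 11010110, payload 10110 (5 bits).
Byte 2: 0xB2 = 10110010 (10xxxxxx ✓), payload 110010.
Concatenate: 10110110010 = 0x5B2 (11 bits → U+05B2).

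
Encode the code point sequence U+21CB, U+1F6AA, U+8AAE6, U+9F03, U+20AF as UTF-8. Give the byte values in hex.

U+21CB: 3-byte form → E2 87 8B.
U+1F6AA: 4-byte form → F0 9F 9A AA.
U+8AAE6: 4-byte form → F2 8A AB A6.
U+9F03: 3-byte form → E9 BC 83.
U+20AF: 3-byte form → E2 82 AF.
Concatenated (17 bytes): E2 87 8B F0 9F 9A AA F2 8A AB A6 E9 BC 83 E2 82 AF.

E2 87 8B F0 9F 9A AA F2 8A AB A6 E9 BC 83 E2 82 AF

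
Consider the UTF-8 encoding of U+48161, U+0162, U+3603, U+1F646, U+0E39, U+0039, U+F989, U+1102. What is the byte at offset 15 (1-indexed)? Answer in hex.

1-indexed offset 15 is 0-indexed offset 14.
U+48161 → 4-byte form F1 88 85 A1 at offsets 0–3.
U+0162 → 2-byte form C5 A2 at offsets 4–5.
U+3603 → 3-byte form E3 98 83 at offsets 6–8.
U+1F646 → 4-byte form F0 9F 99 86 at offsets 9–12.
U+0E39 → 3-byte form E0 B8 B9 at offsets 13–15.
Offset 14 falls in char 5's range; it's byte 2 of E0 B8 B9 = 0xB8.

0xB8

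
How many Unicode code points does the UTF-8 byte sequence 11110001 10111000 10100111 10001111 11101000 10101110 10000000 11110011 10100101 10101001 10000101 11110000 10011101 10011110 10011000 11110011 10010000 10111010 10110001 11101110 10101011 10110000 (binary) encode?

6

Byte at offset 0: 0xF1 = 11110001 → 4-byte char (#1). Advance 4.
Byte at offset 4: 0xE8 = 11101000 → 3-byte char (#2). Advance 3.
Byte at offset 7: 0xF3 = 11110011 → 4-byte char (#3). Advance 4.
Byte at offset 11: 0xF0 = 11110000 → 4-byte char (#4). Advance 4.
Byte at offset 15: 0xF3 = 11110011 → 4-byte char (#5). Advance 4.
Byte at offset 19: 0xEE = 11101110 → 3-byte char (#6). Advance 3.
Reached end at offset 22 after 6 code points.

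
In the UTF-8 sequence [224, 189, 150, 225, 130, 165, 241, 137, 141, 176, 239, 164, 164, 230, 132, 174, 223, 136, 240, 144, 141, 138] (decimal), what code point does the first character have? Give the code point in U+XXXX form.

U+0F56

Offset 0: leading byte 0xE0 = 11100000 → 3-byte char #1 = E0 BD 96.
Leading byte 0xE0 = 11100000 matches 1110xxxx → 3-byte sequence.
Byte 1: 0xE0 = 11100000, payload 0000 (4 bits).
Byte 2: 0xBD = 10111101 (10xxxxxx ✓), payload 111101.
Byte 3: 0x96 = 10010110 (10xxxxxx ✓), payload 010110.
Concatenate: 0000111101010110 = 0xF56 (16 bits → U+0F56).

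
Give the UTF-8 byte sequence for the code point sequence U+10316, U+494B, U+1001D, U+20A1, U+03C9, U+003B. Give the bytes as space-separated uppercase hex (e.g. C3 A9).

F0 90 8C 96 E4 A5 8B F0 90 80 9D E2 82 A1 CF 89 3B

U+10316: 4-byte form → F0 90 8C 96.
U+494B: 3-byte form → E4 A5 8B.
U+1001D: 4-byte form → F0 90 80 9D.
U+20A1: 3-byte form → E2 82 A1.
U+03C9: 2-byte form → CF 89.
U+003B: 1-byte form → 3B.
Concatenated (17 bytes): F0 90 8C 96 E4 A5 8B F0 90 80 9D E2 82 A1 CF 89 3B.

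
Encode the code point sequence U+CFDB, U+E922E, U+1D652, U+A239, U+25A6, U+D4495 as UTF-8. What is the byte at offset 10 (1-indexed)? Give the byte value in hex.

1-indexed offset 10 is 0-indexed offset 9.
U+CFDB → 3-byte form EC BF 9B at offsets 0–2.
U+E922E → 4-byte form F3 A9 88 AE at offsets 3–6.
U+1D652 → 4-byte form F0 9D 99 92 at offsets 7–10.
Offset 9 falls in char 3's range; it's byte 3 of F0 9D 99 92 = 0x99.

0x99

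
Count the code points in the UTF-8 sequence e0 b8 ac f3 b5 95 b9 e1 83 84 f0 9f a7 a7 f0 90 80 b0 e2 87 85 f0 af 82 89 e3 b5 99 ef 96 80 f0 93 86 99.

10

Byte at offset 0: 0xE0 = 11100000 → 3-byte char (#1). Advance 3.
Byte at offset 3: 0xF3 = 11110011 → 4-byte char (#2). Advance 4.
Byte at offset 7: 0xE1 = 11100001 → 3-byte char (#3). Advance 3.
Byte at offset 10: 0xF0 = 11110000 → 4-byte char (#4). Advance 4.
Byte at offset 14: 0xF0 = 11110000 → 4-byte char (#5). Advance 4.
Byte at offset 18: 0xE2 = 11100010 → 3-byte char (#6). Advance 3.
Byte at offset 21: 0xF0 = 11110000 → 4-byte char (#7). Advance 4.
Byte at offset 25: 0xE3 = 11100011 → 3-byte char (#8). Advance 3.
Byte at offset 28: 0xEF = 11101111 → 3-byte char (#9). Advance 3.
Byte at offset 31: 0xF0 = 11110000 → 4-byte char (#10). Advance 4.
Reached end at offset 35 after 10 code points.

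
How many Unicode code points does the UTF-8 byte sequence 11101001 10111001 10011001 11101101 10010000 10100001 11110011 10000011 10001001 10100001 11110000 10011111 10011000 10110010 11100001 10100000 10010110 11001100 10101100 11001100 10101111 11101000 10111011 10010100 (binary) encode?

Byte at offset 0: 0xE9 = 11101001 → 3-byte char (#1). Advance 3.
Byte at offset 3: 0xED = 11101101 → 3-byte char (#2). Advance 3.
Byte at offset 6: 0xF3 = 11110011 → 4-byte char (#3). Advance 4.
Byte at offset 10: 0xF0 = 11110000 → 4-byte char (#4). Advance 4.
Byte at offset 14: 0xE1 = 11100001 → 3-byte char (#5). Advance 3.
Byte at offset 17: 0xCC = 11001100 → 2-byte char (#6). Advance 2.
Byte at offset 19: 0xCC = 11001100 → 2-byte char (#7). Advance 2.
Byte at offset 21: 0xE8 = 11101000 → 3-byte char (#8). Advance 3.
Reached end at offset 24 after 8 code points.

8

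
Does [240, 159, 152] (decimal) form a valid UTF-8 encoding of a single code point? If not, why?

Leading byte 0xF0 = 11110000 → 4-byte form, but only 3 bytes are present.

invalid (sequence truncated)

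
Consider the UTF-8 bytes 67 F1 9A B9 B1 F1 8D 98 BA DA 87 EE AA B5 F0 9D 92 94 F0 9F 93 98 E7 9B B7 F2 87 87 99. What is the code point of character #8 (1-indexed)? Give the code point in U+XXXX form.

Offset 0: leading byte 0x67 = 01100111 → 1-byte char #1 = 67.
Offset 1: leading byte 0xF1 = 11110001 → 4-byte char #2 = F1 9A B9 B1.
Offset 5: leading byte 0xF1 = 11110001 → 4-byte char #3 = F1 8D 98 BA.
Offset 9: leading byte 0xDA = 11011010 → 2-byte char #4 = DA 87.
Offset 11: leading byte 0xEE = 11101110 → 3-byte char #5 = EE AA B5.
Offset 14: leading byte 0xF0 = 11110000 → 4-byte char #6 = F0 9D 92 94.
Offset 18: leading byte 0xF0 = 11110000 → 4-byte char #7 = F0 9F 93 98.
Offset 22: leading byte 0xE7 = 11100111 → 3-byte char #8 = E7 9B B7.
Leading byte 0xE7 = 11100111 matches 1110xxxx → 3-byte sequence.
Byte 1: 0xE7 = 11100111, payload 0111 (4 bits).
Byte 2: 0x9B = 10011011 (10xxxxxx ✓), payload 011011.
Byte 3: 0xB7 = 10110111 (10xxxxxx ✓), payload 110111.
Concatenate: 0111011011110111 = 0x76F7 (16 bits → U+76F7).

U+76F7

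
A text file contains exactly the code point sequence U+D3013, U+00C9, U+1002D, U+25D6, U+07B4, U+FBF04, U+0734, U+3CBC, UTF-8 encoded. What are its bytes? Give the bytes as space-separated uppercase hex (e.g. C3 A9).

U+D3013: 4-byte form → F3 93 80 93.
U+00C9: 2-byte form → C3 89.
U+1002D: 4-byte form → F0 90 80 AD.
U+25D6: 3-byte form → E2 97 96.
U+07B4: 2-byte form → DE B4.
U+FBF04: 4-byte form → F3 BB BC 84.
U+0734: 2-byte form → DC B4.
U+3CBC: 3-byte form → E3 B2 BC.
Concatenated (24 bytes): F3 93 80 93 C3 89 F0 90 80 AD E2 97 96 DE B4 F3 BB BC 84 DC B4 E3 B2 BC.

F3 93 80 93 C3 89 F0 90 80 AD E2 97 96 DE B4 F3 BB BC 84 DC B4 E3 B2 BC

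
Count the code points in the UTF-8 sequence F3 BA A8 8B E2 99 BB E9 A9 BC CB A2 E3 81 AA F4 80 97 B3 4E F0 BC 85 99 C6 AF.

Byte at offset 0: 0xF3 = 11110011 → 4-byte char (#1). Advance 4.
Byte at offset 4: 0xE2 = 11100010 → 3-byte char (#2). Advance 3.
Byte at offset 7: 0xE9 = 11101001 → 3-byte char (#3). Advance 3.
Byte at offset 10: 0xCB = 11001011 → 2-byte char (#4). Advance 2.
Byte at offset 12: 0xE3 = 11100011 → 3-byte char (#5). Advance 3.
Byte at offset 15: 0xF4 = 11110100 → 4-byte char (#6). Advance 4.
Byte at offset 19: 0x4E = 01001110 → 1-byte char (#7). Advance 1.
Byte at offset 20: 0xF0 = 11110000 → 4-byte char (#8). Advance 4.
Byte at offset 24: 0xC6 = 11000110 → 2-byte char (#9). Advance 2.
Reached end at offset 26 after 9 code points.

9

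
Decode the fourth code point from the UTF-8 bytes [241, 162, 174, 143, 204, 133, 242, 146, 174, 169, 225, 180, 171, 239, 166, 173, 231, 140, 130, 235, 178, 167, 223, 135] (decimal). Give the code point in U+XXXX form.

U+1D2B

Offset 0: leading byte 0xF1 = 11110001 → 4-byte char #1 = F1 A2 AE 8F.
Offset 4: leading byte 0xCC = 11001100 → 2-byte char #2 = CC 85.
Offset 6: leading byte 0xF2 = 11110010 → 4-byte char #3 = F2 92 AE A9.
Offset 10: leading byte 0xE1 = 11100001 → 3-byte char #4 = E1 B4 AB.
Leading byte 0xE1 = 11100001 matches 1110xxxx → 3-byte sequence.
Byte 1: 0xE1 = 11100001, payload 0001 (4 bits).
Byte 2: 0xB4 = 10110100 (10xxxxxx ✓), payload 110100.
Byte 3: 0xAB = 10101011 (10xxxxxx ✓), payload 101011.
Concatenate: 0001110100101011 = 0x1D2B (16 bits → U+1D2B).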